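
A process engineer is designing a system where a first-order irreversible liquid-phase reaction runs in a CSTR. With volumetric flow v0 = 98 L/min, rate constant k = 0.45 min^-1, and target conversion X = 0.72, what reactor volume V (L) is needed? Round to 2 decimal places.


V = v0 * X / (k * (1 - X))
V = 98 * 0.72 / (0.45 * (1 - 0.72))
V = 70.56 / (0.45 * 0.28)
V = 70.56 / 0.126
V = 560.00 L


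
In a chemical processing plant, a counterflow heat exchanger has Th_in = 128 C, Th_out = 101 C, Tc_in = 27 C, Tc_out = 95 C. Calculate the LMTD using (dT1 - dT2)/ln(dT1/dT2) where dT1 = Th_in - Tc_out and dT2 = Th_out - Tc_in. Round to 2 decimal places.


dT1 = Th_in - Tc_out = 128 - 95 = 33
dT2 = Th_out - Tc_in = 101 - 27 = 74
LMTD = (dT1 - dT2) / ln(dT1/dT2)
LMTD = (33 - 74) / ln(33/74)
LMTD = 50.77 K


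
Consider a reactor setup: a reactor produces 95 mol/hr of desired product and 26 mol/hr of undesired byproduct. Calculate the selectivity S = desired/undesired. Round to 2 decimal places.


S = desired product rate / undesired product rate
S = 95 / 26
S = 3.65


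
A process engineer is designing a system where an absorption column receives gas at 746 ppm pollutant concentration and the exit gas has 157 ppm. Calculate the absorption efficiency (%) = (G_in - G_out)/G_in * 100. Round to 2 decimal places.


Efficiency = (G_in - G_out) / G_in * 100%
Efficiency = (746 - 157) / 746 * 100
Efficiency = 589 / 746 * 100
Efficiency = 78.95%


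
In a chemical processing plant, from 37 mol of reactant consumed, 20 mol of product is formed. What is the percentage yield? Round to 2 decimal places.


Yield = (moles product / moles consumed) * 100%
Yield = (20 / 37) * 100
Yield = 0.5405 * 100
Yield = 54.05%


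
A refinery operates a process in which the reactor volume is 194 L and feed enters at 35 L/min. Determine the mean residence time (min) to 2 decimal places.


tau = V / v0
tau = 194 / 35
tau = 5.54 min


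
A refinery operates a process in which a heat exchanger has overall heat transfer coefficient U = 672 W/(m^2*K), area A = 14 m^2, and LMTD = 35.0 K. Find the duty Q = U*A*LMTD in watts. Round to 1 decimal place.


Q = U * A * LMTD
Q = 672 * 14 * 35.0
Q = 329280.0 W


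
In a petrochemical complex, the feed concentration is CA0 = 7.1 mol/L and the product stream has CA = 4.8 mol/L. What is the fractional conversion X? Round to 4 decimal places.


X = (CA0 - CA) / CA0
X = (7.1 - 4.8) / 7.1
X = 2.3 / 7.1
X = 0.3239


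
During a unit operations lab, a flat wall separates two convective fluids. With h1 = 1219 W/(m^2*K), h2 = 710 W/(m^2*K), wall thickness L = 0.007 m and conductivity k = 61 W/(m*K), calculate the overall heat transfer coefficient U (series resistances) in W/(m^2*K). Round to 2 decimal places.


1/U = 1/h1 + L/k + 1/h2
1/U = 1/1219 + 0.007/61 + 1/710
1/U = 0.0008203445 + 0.0001147541 + 0.0014084507
1/U = 0.0023435493
U = 426.70 W/(m^2*K)


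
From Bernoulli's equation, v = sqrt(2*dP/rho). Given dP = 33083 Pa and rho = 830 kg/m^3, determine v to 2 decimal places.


v = sqrt(2*dP/rho)
v = sqrt(2*33083/830)
v = sqrt(79.718072)
v = 8.93 m/s


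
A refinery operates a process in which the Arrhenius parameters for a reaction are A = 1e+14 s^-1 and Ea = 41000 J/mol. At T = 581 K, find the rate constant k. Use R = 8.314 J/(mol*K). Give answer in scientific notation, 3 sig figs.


k = A * exp(-Ea/(R*T))
k = 1e+14 * exp(-41000 / (8.314 * 581))
k = 1e+14 * exp(-8.48785)
k = 2.06e+10


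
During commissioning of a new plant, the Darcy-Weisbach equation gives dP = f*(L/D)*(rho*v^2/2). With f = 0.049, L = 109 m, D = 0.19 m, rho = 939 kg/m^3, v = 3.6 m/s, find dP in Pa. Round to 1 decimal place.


dP = f * (L/D) * (rho*v^2/2)
dP = 0.049 * (109/0.19) * (939*3.6^2/2)
L/D = 573.68421053
rho*v^2/2 = 939*12.96/2 = 6084.72
dP = 0.049 * 573.68421053 * 6084.72
dP = 171044.7 Pa


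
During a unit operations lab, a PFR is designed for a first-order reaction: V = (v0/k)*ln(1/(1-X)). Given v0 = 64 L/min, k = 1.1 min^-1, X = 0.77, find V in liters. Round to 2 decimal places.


V = (v0/k) * ln(1/(1-X))
V = (64/1.1) * ln(1/(1-0.77))
V = 58.181818 * ln(4.347826)
V = 58.181818 * 1.469676
V = 85.51 L


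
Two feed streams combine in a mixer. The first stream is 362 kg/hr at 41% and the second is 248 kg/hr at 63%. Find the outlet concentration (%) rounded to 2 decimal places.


Mass balance on solute: F1*x1 + F2*x2 = F3*x3
F3 = F1 + F2 = 362 + 248 = 610 kg/hr
x3 = (F1*x1 + F2*x2)/F3
x3 = (362*0.41 + 248*0.63) / 610
x3 = 49.94%


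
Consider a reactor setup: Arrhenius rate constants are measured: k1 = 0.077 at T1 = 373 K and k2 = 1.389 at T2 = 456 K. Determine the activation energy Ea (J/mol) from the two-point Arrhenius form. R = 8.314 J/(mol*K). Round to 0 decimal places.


Ea = R * ln(k2/k1) / (1/T1 - 1/T2)
ln(k2/k1) = ln(1.389/0.077) = 2.8925339
1/T1 - 1/T2 = 1/373 - 1/456 = 0.000487982691
Ea = 8.314 * 2.8925339 / 0.000487982691
Ea = 49282 J/mol


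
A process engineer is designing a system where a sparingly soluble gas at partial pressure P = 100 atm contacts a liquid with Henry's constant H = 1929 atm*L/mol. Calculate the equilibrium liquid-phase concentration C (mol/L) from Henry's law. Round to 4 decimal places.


C = P / H
C = 100 / 1929
C = 0.0518 mol/L


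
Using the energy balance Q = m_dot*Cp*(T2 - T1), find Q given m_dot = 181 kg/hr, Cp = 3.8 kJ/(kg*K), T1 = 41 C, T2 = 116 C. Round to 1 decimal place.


Q = m_dot * Cp * (T2 - T1)
Q = 181 * 3.8 * (116 - 41)
Q = 181 * 3.8 * 75
Q = 51585.0 kJ/hr


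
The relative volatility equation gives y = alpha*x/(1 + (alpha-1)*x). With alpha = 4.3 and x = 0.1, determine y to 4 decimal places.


y = alpha*x / (1 + (alpha-1)*x)
y = 4.3*0.1 / (1 + (4.3-1)*0.1)
y = 0.43 / (1 + 0.33)
y = 0.43 / 1.33
y = 0.3233


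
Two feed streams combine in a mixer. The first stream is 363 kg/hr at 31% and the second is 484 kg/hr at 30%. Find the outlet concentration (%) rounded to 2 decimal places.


Mass balance on solute: F1*x1 + F2*x2 = F3*x3
F3 = F1 + F2 = 363 + 484 = 847 kg/hr
x3 = (F1*x1 + F2*x2)/F3
x3 = (363*0.31 + 484*0.3) / 847
x3 = 30.43%


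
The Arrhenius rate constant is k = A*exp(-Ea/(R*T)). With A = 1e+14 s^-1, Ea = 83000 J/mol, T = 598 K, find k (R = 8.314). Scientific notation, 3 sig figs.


k = A * exp(-Ea/(R*T))
k = 1e+14 * exp(-83000 / (8.314 * 598))
k = 1e+14 * exp(-16.694249)
k = 5.62e+06


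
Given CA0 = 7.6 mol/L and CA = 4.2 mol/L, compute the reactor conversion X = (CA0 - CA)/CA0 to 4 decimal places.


X = (CA0 - CA) / CA0
X = (7.6 - 4.2) / 7.6
X = 3.4 / 7.6
X = 0.4474


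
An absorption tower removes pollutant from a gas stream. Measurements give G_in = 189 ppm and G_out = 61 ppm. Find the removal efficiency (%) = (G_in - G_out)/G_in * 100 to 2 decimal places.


Efficiency = (G_in - G_out) / G_in * 100%
Efficiency = (189 - 61) / 189 * 100
Efficiency = 128 / 189 * 100
Efficiency = 67.72%


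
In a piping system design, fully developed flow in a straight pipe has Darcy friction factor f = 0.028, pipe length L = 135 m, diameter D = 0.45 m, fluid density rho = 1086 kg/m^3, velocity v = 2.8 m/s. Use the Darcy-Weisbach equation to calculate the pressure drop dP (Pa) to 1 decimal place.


dP = f * (L/D) * (rho*v^2/2)
dP = 0.028 * (135/0.45) * (1086*2.8^2/2)
L/D = 300.0
rho*v^2/2 = 1086*7.84/2 = 4257.12
dP = 0.028 * 300.0 * 4257.12
dP = 35759.8 Pa


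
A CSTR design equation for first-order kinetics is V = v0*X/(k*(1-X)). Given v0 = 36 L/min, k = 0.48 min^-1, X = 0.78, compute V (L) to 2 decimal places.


V = v0 * X / (k * (1 - X))
V = 36 * 0.78 / (0.48 * (1 - 0.78))
V = 28.08 / (0.48 * 0.22)
V = 28.08 / 0.1056
V = 265.91 L


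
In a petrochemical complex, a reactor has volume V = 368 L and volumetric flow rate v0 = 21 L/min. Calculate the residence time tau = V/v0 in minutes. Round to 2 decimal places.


tau = V / v0
tau = 368 / 21
tau = 17.52 min


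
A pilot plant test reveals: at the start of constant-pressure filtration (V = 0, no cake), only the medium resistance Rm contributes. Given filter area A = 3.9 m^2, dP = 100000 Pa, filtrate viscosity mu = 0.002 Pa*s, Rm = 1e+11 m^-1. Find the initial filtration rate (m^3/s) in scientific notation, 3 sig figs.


rate = A * dP / (mu * Rm)
rate = 3.9 * 100000 / (0.002 * 1e+11)
rate = 390000.0 / 2.000e+08
rate = 1.95e-03 m^3/s


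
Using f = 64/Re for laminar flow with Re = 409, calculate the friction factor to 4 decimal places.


f = 64 / Re
f = 64 / 409
f = 0.1565


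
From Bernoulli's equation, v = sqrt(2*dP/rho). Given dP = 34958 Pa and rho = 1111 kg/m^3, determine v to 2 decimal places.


v = sqrt(2*dP/rho)
v = sqrt(2*34958/1111)
v = sqrt(62.930693)
v = 7.93 m/s


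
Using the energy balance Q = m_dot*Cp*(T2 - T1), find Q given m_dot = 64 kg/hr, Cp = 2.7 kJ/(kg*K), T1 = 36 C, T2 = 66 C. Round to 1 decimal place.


Q = m_dot * Cp * (T2 - T1)
Q = 64 * 2.7 * (66 - 36)
Q = 64 * 2.7 * 30
Q = 5184.0 kJ/hr


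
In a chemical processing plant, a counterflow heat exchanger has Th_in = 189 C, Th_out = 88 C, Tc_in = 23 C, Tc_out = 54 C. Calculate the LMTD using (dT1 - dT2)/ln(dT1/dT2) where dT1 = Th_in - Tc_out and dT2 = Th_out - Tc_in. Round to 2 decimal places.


dT1 = Th_in - Tc_out = 189 - 54 = 135
dT2 = Th_out - Tc_in = 88 - 23 = 65
LMTD = (dT1 - dT2) / ln(dT1/dT2)
LMTD = (135 - 65) / ln(135/65)
LMTD = 95.77 K


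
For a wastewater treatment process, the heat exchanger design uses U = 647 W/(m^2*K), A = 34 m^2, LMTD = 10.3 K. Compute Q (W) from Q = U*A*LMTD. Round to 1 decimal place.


Q = U * A * LMTD
Q = 647 * 34 * 10.3
Q = 226579.4 W


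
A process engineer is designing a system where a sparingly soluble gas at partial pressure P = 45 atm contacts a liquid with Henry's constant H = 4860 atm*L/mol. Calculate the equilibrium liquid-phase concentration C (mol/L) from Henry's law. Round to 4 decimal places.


C = P / H
C = 45 / 4860
C = 0.0093 mol/L


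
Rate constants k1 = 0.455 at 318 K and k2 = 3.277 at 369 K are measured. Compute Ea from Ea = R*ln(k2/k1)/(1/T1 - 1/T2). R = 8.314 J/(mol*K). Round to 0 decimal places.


Ea = R * ln(k2/k1) / (1/T1 - 1/T2)
ln(k2/k1) = ln(3.277/0.455) = 1.9743862
1/T1 - 1/T2 = 1/318 - 1/369 = 0.000434626988
Ea = 8.314 * 1.9743862 / 0.000434626988
Ea = 37768 J/mol


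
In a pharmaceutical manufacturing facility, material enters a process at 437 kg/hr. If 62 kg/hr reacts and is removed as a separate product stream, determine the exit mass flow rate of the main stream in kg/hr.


Steady-state mass balance on the main outlet: F_out = F_in - F_removed
F_out = 437 - 62
F_out = 375 kg/hr


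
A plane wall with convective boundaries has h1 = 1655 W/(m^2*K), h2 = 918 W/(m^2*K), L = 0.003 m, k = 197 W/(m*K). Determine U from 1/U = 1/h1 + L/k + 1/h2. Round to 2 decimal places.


1/U = 1/h1 + L/k + 1/h2
1/U = 1/1655 + 0.003/197 + 1/918
1/U = 0.0006042296 + 1.52284e-05 + 0.0010893246
1/U = 0.0017087826
U = 585.21 W/(m^2*K)


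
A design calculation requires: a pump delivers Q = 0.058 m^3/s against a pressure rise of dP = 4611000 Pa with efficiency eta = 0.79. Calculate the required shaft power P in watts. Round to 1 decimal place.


P = Q * dP / eta
P = 0.058 * 4611000 / 0.79
P = 267438.0 / 0.79
P = 338529.1 W


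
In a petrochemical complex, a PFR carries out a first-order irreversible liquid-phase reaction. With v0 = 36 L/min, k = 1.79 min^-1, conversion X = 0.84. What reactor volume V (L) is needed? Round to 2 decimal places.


V = (v0/k) * ln(1/(1-X))
V = (36/1.79) * ln(1/(1-0.84))
V = 20.111732 * ln(6.25)
V = 20.111732 * 1.832581
V = 36.86 L


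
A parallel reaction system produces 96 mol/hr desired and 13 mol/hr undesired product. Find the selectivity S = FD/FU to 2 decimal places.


S = desired product rate / undesired product rate
S = 96 / 13
S = 7.38


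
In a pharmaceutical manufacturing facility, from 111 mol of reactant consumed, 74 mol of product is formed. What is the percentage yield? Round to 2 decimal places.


Yield = (moles product / moles consumed) * 100%
Yield = (74 / 111) * 100
Yield = 0.6667 * 100
Yield = 66.67%


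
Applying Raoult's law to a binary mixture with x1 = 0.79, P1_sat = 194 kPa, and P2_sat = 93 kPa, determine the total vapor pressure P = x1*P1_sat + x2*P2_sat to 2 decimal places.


P = x1*P1_sat + x2*P2_sat
x2 = 1 - x1 = 1 - 0.79 = 0.21
P = 0.79*194 + 0.21*93
P = 153.26 + 19.53
P = 172.79 kPa


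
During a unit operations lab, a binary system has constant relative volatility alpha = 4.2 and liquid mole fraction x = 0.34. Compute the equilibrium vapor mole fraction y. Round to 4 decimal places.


y = alpha*x / (1 + (alpha-1)*x)
y = 4.2*0.34 / (1 + (4.2-1)*0.34)
y = 1.428 / (1 + 1.088)
y = 1.428 / 2.088
y = 0.6839


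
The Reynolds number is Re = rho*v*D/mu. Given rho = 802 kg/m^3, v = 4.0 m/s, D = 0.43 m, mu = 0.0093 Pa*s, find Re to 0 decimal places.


Re = rho * v * D / mu
Re = 802 * 4.0 * 0.43 / 0.0093
Re = 1379.44 / 0.0093
Re = 148327


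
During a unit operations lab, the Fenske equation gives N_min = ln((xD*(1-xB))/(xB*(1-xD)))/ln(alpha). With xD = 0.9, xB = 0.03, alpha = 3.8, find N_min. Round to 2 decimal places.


N_min = ln((xD*(1-xB))/(xB*(1-xD))) / ln(alpha)
Numerator inside ln: 0.873 / 0.003 = 291.0
ln(291.0) = 5.673323
ln(alpha) = ln(3.8) = 1.335001
N_min = 5.673323 / 1.335001 = 4.25


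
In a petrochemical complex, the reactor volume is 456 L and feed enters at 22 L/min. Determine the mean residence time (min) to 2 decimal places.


tau = V / v0
tau = 456 / 22
tau = 20.73 min


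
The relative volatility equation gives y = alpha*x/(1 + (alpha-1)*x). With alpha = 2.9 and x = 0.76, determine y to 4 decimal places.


y = alpha*x / (1 + (alpha-1)*x)
y = 2.9*0.76 / (1 + (2.9-1)*0.76)
y = 2.204 / (1 + 1.444)
y = 2.204 / 2.444
y = 0.9018


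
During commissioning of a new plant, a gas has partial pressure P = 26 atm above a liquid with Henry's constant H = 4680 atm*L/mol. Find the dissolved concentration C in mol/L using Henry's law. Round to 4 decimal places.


C = P / H
C = 26 / 4680
C = 0.0056 mol/L


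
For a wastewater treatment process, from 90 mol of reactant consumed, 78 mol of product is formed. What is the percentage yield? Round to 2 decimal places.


Yield = (moles product / moles consumed) * 100%
Yield = (78 / 90) * 100
Yield = 0.8667 * 100
Yield = 86.67%


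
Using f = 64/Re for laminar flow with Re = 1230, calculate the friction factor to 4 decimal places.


f = 64 / Re
f = 64 / 1230
f = 0.0520


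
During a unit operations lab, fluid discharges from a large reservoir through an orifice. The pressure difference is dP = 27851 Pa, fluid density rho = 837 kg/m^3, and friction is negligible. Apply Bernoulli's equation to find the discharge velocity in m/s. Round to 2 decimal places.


v = sqrt(2*dP/rho)
v = sqrt(2*27851/837)
v = sqrt(66.549582)
v = 8.16 m/s


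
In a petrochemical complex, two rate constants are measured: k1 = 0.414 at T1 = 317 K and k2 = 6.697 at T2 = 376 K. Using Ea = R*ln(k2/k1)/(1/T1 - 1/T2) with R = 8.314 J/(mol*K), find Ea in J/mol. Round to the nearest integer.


Ea = R * ln(k2/k1) / (1/T1 - 1/T2)
ln(k2/k1) = ln(6.697/0.414) = 2.783549
1/T1 - 1/T2 = 1/317 - 1/376 = 0.000494999664
Ea = 8.314 * 2.783549 / 0.000494999664
Ea = 46752 J/mol


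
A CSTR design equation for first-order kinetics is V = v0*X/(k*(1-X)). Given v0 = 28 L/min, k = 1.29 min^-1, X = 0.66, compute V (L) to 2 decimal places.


V = v0 * X / (k * (1 - X))
V = 28 * 0.66 / (1.29 * (1 - 0.66))
V = 18.48 / (1.29 * 0.34)
V = 18.48 / 0.4386
V = 42.13 L


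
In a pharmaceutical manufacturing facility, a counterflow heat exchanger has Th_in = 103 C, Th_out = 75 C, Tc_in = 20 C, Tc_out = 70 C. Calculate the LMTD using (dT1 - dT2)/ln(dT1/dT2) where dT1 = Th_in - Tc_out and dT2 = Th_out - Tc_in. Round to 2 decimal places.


dT1 = Th_in - Tc_out = 103 - 70 = 33
dT2 = Th_out - Tc_in = 75 - 20 = 55
LMTD = (dT1 - dT2) / ln(dT1/dT2)
LMTD = (33 - 55) / ln(33/55)
LMTD = 43.07 K


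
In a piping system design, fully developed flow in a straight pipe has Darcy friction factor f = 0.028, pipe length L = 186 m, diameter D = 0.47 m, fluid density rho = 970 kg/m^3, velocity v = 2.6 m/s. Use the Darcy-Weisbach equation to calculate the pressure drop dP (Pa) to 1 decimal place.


dP = f * (L/D) * (rho*v^2/2)
dP = 0.028 * (186/0.47) * (970*2.6^2/2)
L/D = 395.74468085
rho*v^2/2 = 970*6.76/2 = 3278.6
dP = 0.028 * 395.74468085 * 3278.6
dP = 36329.7 Pa


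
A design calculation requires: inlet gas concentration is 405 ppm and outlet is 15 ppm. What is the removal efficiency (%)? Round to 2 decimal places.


Efficiency = (G_in - G_out) / G_in * 100%
Efficiency = (405 - 15) / 405 * 100
Efficiency = 390 / 405 * 100
Efficiency = 96.30%


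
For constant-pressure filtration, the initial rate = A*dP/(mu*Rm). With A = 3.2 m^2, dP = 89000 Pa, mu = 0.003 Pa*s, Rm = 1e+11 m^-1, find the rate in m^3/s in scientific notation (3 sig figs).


rate = A * dP / (mu * Rm)
rate = 3.2 * 89000 / (0.003 * 1e+11)
rate = 284800.0 / 3.000e+08
rate = 9.49e-04 m^3/s


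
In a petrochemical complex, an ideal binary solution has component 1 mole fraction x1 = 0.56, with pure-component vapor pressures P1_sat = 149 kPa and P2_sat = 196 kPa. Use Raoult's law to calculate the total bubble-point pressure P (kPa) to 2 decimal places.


P = x1*P1_sat + x2*P2_sat
x2 = 1 - x1 = 1 - 0.56 = 0.44
P = 0.56*149 + 0.44*196
P = 83.44 + 86.24
P = 169.68 kPa


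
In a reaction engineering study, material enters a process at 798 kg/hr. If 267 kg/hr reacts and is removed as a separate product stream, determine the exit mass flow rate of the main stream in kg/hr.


Steady-state mass balance on the main outlet: F_out = F_in - F_removed
F_out = 798 - 267
F_out = 531 kg/hr


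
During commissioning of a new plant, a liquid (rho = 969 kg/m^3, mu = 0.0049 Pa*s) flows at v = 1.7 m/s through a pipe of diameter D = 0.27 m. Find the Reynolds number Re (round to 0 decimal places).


Re = rho * v * D / mu
Re = 969 * 1.7 * 0.27 / 0.0049
Re = 444.771 / 0.0049
Re = 90770


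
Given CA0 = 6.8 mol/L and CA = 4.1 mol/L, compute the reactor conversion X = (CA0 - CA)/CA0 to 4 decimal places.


X = (CA0 - CA) / CA0
X = (6.8 - 4.1) / 6.8
X = 2.7 / 6.8
X = 0.3971


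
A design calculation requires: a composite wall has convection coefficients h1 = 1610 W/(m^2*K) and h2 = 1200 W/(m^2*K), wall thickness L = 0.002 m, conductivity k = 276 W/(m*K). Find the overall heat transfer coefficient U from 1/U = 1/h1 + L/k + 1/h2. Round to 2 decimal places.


1/U = 1/h1 + L/k + 1/h2
1/U = 1/1610 + 0.002/276 + 1/1200
1/U = 0.000621118 + 7.2464e-06 + 0.0008333333
1/U = 0.0014616977
U = 684.14 W/(m^2*K)


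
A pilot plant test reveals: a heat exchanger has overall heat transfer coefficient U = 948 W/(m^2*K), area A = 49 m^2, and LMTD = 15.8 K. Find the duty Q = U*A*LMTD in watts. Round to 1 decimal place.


Q = U * A * LMTD
Q = 948 * 49 * 15.8
Q = 733941.6 W


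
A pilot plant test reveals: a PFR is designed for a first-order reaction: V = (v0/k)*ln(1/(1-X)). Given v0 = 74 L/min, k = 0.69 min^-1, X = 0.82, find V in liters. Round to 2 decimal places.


V = (v0/k) * ln(1/(1-X))
V = (74/0.69) * ln(1/(1-0.82))
V = 107.246377 * ln(5.555556)
V = 107.246377 * 1.714799
V = 183.91 L


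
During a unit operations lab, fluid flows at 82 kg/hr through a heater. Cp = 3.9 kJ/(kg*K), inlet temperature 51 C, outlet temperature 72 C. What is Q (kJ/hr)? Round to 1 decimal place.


Q = m_dot * Cp * (T2 - T1)
Q = 82 * 3.9 * (72 - 51)
Q = 82 * 3.9 * 21
Q = 6715.8 kJ/hr


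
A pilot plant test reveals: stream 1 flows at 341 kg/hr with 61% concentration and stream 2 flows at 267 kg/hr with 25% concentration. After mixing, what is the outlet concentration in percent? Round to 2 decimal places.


Mass balance on solute: F1*x1 + F2*x2 = F3*x3
F3 = F1 + F2 = 341 + 267 = 608 kg/hr
x3 = (F1*x1 + F2*x2)/F3
x3 = (341*0.61 + 267*0.25) / 608
x3 = 45.19%


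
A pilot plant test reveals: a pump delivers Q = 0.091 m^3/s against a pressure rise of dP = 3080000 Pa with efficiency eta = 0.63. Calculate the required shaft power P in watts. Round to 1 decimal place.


P = Q * dP / eta
P = 0.091 * 3080000 / 0.63
P = 280280.0 / 0.63
P = 444888.9 W


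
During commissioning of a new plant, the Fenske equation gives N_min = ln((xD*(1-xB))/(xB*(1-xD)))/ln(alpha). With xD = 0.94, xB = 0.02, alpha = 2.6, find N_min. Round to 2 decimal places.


N_min = ln((xD*(1-xB))/(xB*(1-xD))) / ln(alpha)
Numerator inside ln: 0.9212 / 0.0012 = 767.666667
ln(767.666667) = 6.643356
ln(alpha) = ln(2.6) = 0.955511
N_min = 6.643356 / 0.955511 = 6.95


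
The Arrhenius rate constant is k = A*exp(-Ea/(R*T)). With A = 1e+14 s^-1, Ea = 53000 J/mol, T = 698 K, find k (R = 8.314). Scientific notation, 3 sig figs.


k = A * exp(-Ea/(R*T))
k = 1e+14 * exp(-53000 / (8.314 * 698))
k = 1e+14 * exp(-9.132936)
k = 1.08e+10


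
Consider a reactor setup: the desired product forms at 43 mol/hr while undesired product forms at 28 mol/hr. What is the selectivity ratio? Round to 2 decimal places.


S = desired product rate / undesired product rate
S = 43 / 28
S = 1.54


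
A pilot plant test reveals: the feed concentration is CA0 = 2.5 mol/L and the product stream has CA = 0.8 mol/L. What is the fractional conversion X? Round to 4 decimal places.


X = (CA0 - CA) / CA0
X = (2.5 - 0.8) / 2.5
X = 1.7 / 2.5
X = 0.6800


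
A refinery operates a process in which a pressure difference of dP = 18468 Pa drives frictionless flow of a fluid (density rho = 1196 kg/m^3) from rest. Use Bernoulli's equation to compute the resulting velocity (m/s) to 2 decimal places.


v = sqrt(2*dP/rho)
v = sqrt(2*18468/1196)
v = sqrt(30.882943)
v = 5.56 m/s


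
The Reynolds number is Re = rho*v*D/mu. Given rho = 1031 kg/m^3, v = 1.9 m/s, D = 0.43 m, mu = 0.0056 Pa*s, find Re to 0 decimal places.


Re = rho * v * D / mu
Re = 1031 * 1.9 * 0.43 / 0.0056
Re = 842.327 / 0.0056
Re = 150416


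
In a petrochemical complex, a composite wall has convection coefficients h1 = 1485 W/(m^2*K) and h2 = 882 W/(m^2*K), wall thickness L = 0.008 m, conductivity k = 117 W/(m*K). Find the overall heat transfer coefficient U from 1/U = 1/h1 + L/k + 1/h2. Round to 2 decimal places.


1/U = 1/h1 + L/k + 1/h2
1/U = 1/1485 + 0.008/117 + 1/882
1/U = 0.0006734007 + 6.83761e-05 + 0.0011337868
1/U = 0.0018755636
U = 533.17 W/(m^2*K)


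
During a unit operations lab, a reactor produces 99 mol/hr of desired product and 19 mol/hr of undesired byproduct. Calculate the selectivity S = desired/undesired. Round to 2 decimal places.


S = desired product rate / undesired product rate
S = 99 / 19
S = 5.21


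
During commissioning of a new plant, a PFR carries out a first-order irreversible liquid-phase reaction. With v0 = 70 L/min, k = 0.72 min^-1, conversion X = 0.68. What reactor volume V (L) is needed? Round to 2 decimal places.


V = (v0/k) * ln(1/(1-X))
V = (70/0.72) * ln(1/(1-0.68))
V = 97.222222 * ln(3.125)
V = 97.222222 * 1.139434
V = 110.78 L


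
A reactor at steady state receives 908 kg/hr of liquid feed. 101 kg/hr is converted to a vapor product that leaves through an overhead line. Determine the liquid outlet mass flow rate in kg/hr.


Steady-state mass balance on the main outlet: F_out = F_in - F_removed
F_out = 908 - 101
F_out = 807 kg/hr


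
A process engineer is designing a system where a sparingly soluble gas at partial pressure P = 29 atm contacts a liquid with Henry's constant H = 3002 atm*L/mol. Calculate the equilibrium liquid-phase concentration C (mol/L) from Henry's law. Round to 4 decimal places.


C = P / H
C = 29 / 3002
C = 0.0097 mol/L


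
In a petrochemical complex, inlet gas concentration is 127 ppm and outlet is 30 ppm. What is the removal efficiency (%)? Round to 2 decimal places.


Efficiency = (G_in - G_out) / G_in * 100%
Efficiency = (127 - 30) / 127 * 100
Efficiency = 97 / 127 * 100
Efficiency = 76.38%


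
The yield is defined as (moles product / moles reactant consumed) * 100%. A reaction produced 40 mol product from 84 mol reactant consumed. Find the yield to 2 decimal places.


Yield = (moles product / moles consumed) * 100%
Yield = (40 / 84) * 100
Yield = 0.4762 * 100
Yield = 47.62%


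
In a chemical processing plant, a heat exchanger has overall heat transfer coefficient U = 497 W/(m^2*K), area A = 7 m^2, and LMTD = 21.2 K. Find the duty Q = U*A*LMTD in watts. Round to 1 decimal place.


Q = U * A * LMTD
Q = 497 * 7 * 21.2
Q = 73754.8 W


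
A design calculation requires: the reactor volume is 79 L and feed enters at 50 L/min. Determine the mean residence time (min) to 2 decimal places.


tau = V / v0
tau = 79 / 50
tau = 1.58 min


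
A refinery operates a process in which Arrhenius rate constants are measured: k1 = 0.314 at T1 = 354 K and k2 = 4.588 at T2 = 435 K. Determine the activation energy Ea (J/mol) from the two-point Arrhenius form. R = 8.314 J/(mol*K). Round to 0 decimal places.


Ea = R * ln(k2/k1) / (1/T1 - 1/T2)
ln(k2/k1) = ln(4.588/0.314) = 2.6818065
1/T1 - 1/T2 = 1/354 - 1/435 = 0.000526008182
Ea = 8.314 * 2.6818065 / 0.000526008182
Ea = 42388 J/mol


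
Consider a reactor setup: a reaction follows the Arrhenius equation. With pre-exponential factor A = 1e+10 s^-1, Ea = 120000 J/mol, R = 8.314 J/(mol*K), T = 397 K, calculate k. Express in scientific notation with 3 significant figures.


k = A * exp(-Ea/(R*T))
k = 1e+10 * exp(-120000 / (8.314 * 397))
k = 1e+10 * exp(-36.356387)
k = 1.62e-06


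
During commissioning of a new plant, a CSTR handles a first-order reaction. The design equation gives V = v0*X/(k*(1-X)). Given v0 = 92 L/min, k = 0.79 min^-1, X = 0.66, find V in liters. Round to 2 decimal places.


V = v0 * X / (k * (1 - X))
V = 92 * 0.66 / (0.79 * (1 - 0.66))
V = 60.72 / (0.79 * 0.34)
V = 60.72 / 0.2686
V = 226.06 L


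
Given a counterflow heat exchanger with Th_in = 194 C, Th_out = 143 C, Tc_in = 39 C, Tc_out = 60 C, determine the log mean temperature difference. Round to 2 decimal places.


dT1 = Th_in - Tc_out = 194 - 60 = 134
dT2 = Th_out - Tc_in = 143 - 39 = 104
LMTD = (dT1 - dT2) / ln(dT1/dT2)
LMTD = (134 - 104) / ln(134/104)
LMTD = 118.37 K


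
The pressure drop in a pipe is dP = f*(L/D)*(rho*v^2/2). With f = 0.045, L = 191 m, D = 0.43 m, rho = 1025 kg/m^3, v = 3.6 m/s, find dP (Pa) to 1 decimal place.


dP = f * (L/D) * (rho*v^2/2)
dP = 0.045 * (191/0.43) * (1025*3.6^2/2)
L/D = 444.18604651
rho*v^2/2 = 1025*12.96/2 = 6642.0
dP = 0.045 * 444.18604651 * 6642.0
dP = 132762.8 Pa


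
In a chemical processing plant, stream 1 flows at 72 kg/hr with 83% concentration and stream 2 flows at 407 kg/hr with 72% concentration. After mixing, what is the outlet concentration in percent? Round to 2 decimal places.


Mass balance on solute: F1*x1 + F2*x2 = F3*x3
F3 = F1 + F2 = 72 + 407 = 479 kg/hr
x3 = (F1*x1 + F2*x2)/F3
x3 = (72*0.83 + 407*0.72) / 479
x3 = 73.65%


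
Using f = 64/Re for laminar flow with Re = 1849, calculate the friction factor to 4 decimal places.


f = 64 / Re
f = 64 / 1849
f = 0.0346


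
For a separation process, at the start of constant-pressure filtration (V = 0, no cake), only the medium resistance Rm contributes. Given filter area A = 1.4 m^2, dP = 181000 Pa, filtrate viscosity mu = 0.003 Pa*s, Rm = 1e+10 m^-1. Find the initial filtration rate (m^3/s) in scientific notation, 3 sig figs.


rate = A * dP / (mu * Rm)
rate = 1.4 * 181000 / (0.003 * 1e+10)
rate = 253400.0 / 3.000e+07
rate = 8.45e-03 m^3/s


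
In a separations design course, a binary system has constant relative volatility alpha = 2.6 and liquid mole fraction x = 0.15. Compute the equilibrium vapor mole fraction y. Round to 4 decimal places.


y = alpha*x / (1 + (alpha-1)*x)
y = 2.6*0.15 / (1 + (2.6-1)*0.15)
y = 0.39 / (1 + 0.24)
y = 0.39 / 1.24
y = 0.3145


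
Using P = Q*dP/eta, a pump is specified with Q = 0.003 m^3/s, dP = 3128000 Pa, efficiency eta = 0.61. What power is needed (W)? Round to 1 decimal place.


P = Q * dP / eta
P = 0.003 * 3128000 / 0.61
P = 9384.0 / 0.61
P = 15383.6 W


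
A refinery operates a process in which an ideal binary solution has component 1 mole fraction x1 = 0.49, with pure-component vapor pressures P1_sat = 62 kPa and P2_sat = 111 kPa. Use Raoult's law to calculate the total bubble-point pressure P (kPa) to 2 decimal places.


P = x1*P1_sat + x2*P2_sat
x2 = 1 - x1 = 1 - 0.49 = 0.51
P = 0.49*62 + 0.51*111
P = 30.38 + 56.61
P = 86.99 kPa


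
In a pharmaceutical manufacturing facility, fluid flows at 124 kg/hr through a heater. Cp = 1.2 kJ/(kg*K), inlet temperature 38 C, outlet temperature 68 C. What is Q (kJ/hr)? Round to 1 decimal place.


Q = m_dot * Cp * (T2 - T1)
Q = 124 * 1.2 * (68 - 38)
Q = 124 * 1.2 * 30
Q = 4464.0 kJ/hr


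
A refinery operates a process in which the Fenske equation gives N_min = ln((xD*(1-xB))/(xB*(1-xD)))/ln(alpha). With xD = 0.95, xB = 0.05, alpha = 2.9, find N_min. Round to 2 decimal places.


N_min = ln((xD*(1-xB))/(xB*(1-xD))) / ln(alpha)
Numerator inside ln: 0.9025 / 0.0025 = 361.0
ln(361.0) = 5.888878
ln(alpha) = ln(2.9) = 1.064711
N_min = 5.888878 / 1.064711 = 5.53


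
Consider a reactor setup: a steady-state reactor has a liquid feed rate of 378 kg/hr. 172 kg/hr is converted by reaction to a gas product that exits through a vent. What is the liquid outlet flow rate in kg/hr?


Steady-state mass balance on the main outlet: F_out = F_in - F_removed
F_out = 378 - 172
F_out = 206 kg/hr


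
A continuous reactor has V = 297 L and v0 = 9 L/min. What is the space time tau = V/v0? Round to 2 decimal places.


tau = V / v0
tau = 297 / 9
tau = 33.00 min


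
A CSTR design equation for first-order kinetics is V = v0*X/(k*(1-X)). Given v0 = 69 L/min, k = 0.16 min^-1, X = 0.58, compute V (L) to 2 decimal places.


V = v0 * X / (k * (1 - X))
V = 69 * 0.58 / (0.16 * (1 - 0.58))
V = 40.02 / (0.16 * 0.42)
V = 40.02 / 0.0672
V = 595.54 L


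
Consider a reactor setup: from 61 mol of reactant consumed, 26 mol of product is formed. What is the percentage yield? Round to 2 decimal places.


Yield = (moles product / moles consumed) * 100%
Yield = (26 / 61) * 100
Yield = 0.4262 * 100
Yield = 42.62%


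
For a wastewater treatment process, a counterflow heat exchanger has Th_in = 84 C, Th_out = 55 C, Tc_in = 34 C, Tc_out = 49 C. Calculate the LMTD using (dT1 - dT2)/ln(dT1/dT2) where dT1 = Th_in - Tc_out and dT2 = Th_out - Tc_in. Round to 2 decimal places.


dT1 = Th_in - Tc_out = 84 - 49 = 35
dT2 = Th_out - Tc_in = 55 - 34 = 21
LMTD = (dT1 - dT2) / ln(dT1/dT2)
LMTD = (35 - 21) / ln(35/21)
LMTD = 27.41 K


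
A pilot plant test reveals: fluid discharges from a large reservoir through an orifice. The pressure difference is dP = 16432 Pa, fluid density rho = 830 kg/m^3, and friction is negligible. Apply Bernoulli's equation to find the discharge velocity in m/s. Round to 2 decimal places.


v = sqrt(2*dP/rho)
v = sqrt(2*16432/830)
v = sqrt(39.595181)
v = 6.29 m/s


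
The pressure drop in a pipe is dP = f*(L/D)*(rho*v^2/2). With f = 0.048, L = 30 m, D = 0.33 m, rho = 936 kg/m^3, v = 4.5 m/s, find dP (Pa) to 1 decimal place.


dP = f * (L/D) * (rho*v^2/2)
dP = 0.048 * (30/0.33) * (936*4.5^2/2)
L/D = 90.90909091
rho*v^2/2 = 936*20.25/2 = 9477.0
dP = 0.048 * 90.90909091 * 9477.0
dP = 41354.2 Pa


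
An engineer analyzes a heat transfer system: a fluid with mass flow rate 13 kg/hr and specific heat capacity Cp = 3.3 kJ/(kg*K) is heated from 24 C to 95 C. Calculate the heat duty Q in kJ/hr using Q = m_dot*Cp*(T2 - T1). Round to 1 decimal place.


Q = m_dot * Cp * (T2 - T1)
Q = 13 * 3.3 * (95 - 24)
Q = 13 * 3.3 * 71
Q = 3045.9 kJ/hr


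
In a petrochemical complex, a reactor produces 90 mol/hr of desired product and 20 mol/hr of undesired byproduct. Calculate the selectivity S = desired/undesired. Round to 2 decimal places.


S = desired product rate / undesired product rate
S = 90 / 20
S = 4.50


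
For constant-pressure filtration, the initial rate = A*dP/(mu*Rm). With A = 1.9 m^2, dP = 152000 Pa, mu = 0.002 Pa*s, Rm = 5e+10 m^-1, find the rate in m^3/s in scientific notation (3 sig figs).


rate = A * dP / (mu * Rm)
rate = 1.9 * 152000 / (0.002 * 5e+10)
rate = 288800.0 / 1.000e+08
rate = 2.89e-03 m^3/s


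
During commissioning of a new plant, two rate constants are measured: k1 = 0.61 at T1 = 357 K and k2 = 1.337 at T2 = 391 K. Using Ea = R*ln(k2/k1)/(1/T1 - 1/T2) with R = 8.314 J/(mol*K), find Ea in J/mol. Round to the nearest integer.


Ea = R * ln(k2/k1) / (1/T1 - 1/T2)
ln(k2/k1) = ln(1.337/0.61) = 0.7847246
1/T1 - 1/T2 = 1/357 - 1/391 = 0.000243575691
Ea = 8.314 * 0.7847246 / 0.000243575691
Ea = 26785 J/mol


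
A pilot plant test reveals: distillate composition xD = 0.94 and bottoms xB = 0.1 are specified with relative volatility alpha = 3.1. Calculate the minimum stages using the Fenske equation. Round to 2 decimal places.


N_min = ln((xD*(1-xB))/(xB*(1-xD))) / ln(alpha)
Numerator inside ln: 0.846 / 0.006 = 141.0
ln(141.0) = 4.94876
ln(alpha) = ln(3.1) = 1.131402
N_min = 4.94876 / 1.131402 = 4.37


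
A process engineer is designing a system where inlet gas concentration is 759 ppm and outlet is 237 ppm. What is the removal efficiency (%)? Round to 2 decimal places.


Efficiency = (G_in - G_out) / G_in * 100%
Efficiency = (759 - 237) / 759 * 100
Efficiency = 522 / 759 * 100
Efficiency = 68.77%


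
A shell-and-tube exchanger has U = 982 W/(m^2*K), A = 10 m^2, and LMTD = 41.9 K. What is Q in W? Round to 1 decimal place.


Q = U * A * LMTD
Q = 982 * 10 * 41.9
Q = 411458.0 W


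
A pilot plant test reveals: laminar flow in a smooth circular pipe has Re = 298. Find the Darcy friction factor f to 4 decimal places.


f = 64 / Re
f = 64 / 298
f = 0.2148


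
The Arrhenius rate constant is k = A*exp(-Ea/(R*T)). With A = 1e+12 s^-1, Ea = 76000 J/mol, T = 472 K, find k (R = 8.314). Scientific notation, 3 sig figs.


k = A * exp(-Ea/(R*T))
k = 1e+12 * exp(-76000 / (8.314 * 472))
k = 1e+12 * exp(-19.366965)
k = 3.88e+03


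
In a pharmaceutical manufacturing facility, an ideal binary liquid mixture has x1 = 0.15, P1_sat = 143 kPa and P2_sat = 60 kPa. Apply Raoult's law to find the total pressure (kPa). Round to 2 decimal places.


P = x1*P1_sat + x2*P2_sat
x2 = 1 - x1 = 1 - 0.15 = 0.85
P = 0.15*143 + 0.85*60
P = 21.45 + 51.0
P = 72.45 kPa


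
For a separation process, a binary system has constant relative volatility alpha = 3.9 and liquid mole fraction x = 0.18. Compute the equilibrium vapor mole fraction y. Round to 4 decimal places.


y = alpha*x / (1 + (alpha-1)*x)
y = 3.9*0.18 / (1 + (3.9-1)*0.18)
y = 0.702 / (1 + 0.522)
y = 0.702 / 1.522
y = 0.4612


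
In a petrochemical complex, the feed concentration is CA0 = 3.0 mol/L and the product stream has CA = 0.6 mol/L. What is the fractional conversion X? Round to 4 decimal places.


X = (CA0 - CA) / CA0
X = (3.0 - 0.6) / 3.0
X = 2.4 / 3.0
X = 0.8000


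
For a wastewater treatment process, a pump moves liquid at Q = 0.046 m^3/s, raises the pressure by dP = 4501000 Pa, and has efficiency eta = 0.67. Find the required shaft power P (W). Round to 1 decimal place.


P = Q * dP / eta
P = 0.046 * 4501000 / 0.67
P = 207046.0 / 0.67
P = 309023.9 W


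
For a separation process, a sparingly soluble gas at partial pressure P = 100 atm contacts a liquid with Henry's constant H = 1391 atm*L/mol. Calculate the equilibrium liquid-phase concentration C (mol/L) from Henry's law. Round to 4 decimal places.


C = P / H
C = 100 / 1391
C = 0.0719 mol/L


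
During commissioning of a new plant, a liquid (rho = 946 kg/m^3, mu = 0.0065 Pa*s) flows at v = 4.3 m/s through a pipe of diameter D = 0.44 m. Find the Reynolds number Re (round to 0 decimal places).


Re = rho * v * D / mu
Re = 946 * 4.3 * 0.44 / 0.0065
Re = 1789.832 / 0.0065
Re = 275359


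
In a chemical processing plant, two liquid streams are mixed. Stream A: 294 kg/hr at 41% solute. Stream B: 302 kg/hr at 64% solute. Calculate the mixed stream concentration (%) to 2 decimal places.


Mass balance on solute: F1*x1 + F2*x2 = F3*x3
F3 = F1 + F2 = 294 + 302 = 596 kg/hr
x3 = (F1*x1 + F2*x2)/F3
x3 = (294*0.41 + 302*0.64) / 596
x3 = 52.65%


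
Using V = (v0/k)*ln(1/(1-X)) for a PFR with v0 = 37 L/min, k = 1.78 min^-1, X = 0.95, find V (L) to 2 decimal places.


V = (v0/k) * ln(1/(1-X))
V = (37/1.78) * ln(1/(1-0.95))
V = 20.786517 * ln(20.0)
V = 20.786517 * 2.995732
V = 62.27 L


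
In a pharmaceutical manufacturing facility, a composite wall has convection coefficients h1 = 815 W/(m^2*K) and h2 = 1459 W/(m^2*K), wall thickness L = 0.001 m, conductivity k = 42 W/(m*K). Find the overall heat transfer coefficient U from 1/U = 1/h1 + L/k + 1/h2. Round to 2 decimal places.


1/U = 1/h1 + L/k + 1/h2
1/U = 1/815 + 0.001/42 + 1/1459
1/U = 0.0012269939 + 2.38095e-05 + 0.000685401
1/U = 0.0019362044
U = 516.47 W/(m^2*K)


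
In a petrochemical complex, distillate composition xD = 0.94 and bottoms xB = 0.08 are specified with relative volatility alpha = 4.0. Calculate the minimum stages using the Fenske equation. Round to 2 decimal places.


N_min = ln((xD*(1-xB))/(xB*(1-xD))) / ln(alpha)
Numerator inside ln: 0.8648 / 0.0048 = 180.166667
ln(180.166667) = 5.193882
ln(alpha) = ln(4.0) = 1.386294
N_min = 5.193882 / 1.386294 = 3.75


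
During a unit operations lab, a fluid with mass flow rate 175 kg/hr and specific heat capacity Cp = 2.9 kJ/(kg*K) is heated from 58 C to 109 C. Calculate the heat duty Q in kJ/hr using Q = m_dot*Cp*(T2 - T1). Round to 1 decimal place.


Q = m_dot * Cp * (T2 - T1)
Q = 175 * 2.9 * (109 - 58)
Q = 175 * 2.9 * 51
Q = 25882.5 kJ/hr


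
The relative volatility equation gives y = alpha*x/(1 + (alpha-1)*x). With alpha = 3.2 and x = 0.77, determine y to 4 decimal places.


y = alpha*x / (1 + (alpha-1)*x)
y = 3.2*0.77 / (1 + (3.2-1)*0.77)
y = 2.464 / (1 + 1.694)
y = 2.464 / 2.694
y = 0.9146


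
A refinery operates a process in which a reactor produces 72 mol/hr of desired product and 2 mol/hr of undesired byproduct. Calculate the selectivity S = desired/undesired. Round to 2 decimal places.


S = desired product rate / undesired product rate
S = 72 / 2
S = 36.00


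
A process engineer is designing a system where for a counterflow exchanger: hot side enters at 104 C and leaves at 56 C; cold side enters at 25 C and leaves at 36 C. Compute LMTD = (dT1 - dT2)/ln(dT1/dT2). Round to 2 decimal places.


dT1 = Th_in - Tc_out = 104 - 36 = 68
dT2 = Th_out - Tc_in = 56 - 25 = 31
LMTD = (dT1 - dT2) / ln(dT1/dT2)
LMTD = (68 - 31) / ln(68/31)
LMTD = 47.10 K


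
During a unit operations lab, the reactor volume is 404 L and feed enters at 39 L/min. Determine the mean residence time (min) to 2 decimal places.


tau = V / v0
tau = 404 / 39
tau = 10.36 min


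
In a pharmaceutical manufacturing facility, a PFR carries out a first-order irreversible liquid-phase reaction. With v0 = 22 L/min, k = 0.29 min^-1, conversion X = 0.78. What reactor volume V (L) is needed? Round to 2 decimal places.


V = (v0/k) * ln(1/(1-X))
V = (22/0.29) * ln(1/(1-0.78))
V = 75.862069 * ln(4.545455)
V = 75.862069 * 1.514128
V = 114.86 L


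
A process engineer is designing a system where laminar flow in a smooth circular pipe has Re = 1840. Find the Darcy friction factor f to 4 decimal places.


f = 64 / Re
f = 64 / 1840
f = 0.0348


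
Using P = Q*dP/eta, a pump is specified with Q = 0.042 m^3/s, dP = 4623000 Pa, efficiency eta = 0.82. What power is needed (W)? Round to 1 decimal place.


P = Q * dP / eta
P = 0.042 * 4623000 / 0.82
P = 194166.0 / 0.82
P = 236787.8 W


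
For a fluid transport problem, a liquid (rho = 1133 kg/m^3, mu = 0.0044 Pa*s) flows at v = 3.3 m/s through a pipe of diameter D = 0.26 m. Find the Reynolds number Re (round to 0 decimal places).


Re = rho * v * D / mu
Re = 1133 * 3.3 * 0.26 / 0.0044
Re = 972.114 / 0.0044
Re = 220935
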